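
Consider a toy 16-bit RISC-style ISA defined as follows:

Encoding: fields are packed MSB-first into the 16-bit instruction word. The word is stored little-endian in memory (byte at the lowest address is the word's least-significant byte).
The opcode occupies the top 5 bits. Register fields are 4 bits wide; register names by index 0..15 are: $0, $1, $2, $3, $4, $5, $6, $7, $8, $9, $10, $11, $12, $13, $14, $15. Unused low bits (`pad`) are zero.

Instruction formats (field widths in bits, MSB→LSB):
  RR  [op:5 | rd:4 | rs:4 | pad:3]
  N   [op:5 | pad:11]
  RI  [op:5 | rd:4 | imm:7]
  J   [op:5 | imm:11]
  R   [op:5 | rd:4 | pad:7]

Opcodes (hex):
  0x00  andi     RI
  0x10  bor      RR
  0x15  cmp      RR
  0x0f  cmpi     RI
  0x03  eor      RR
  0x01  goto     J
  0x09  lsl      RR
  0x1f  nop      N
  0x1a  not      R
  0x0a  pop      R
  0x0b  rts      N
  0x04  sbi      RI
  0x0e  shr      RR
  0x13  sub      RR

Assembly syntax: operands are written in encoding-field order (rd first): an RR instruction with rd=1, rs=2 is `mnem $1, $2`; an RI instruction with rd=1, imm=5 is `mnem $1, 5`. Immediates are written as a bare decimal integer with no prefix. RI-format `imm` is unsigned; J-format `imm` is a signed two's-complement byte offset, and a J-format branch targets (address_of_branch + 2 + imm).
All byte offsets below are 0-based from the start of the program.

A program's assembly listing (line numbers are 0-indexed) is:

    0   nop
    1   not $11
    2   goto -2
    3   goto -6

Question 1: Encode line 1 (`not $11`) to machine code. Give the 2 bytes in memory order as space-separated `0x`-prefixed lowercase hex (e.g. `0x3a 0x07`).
0x80 0xd5

line 1 (not): pack op=0x1a:5|rd=11:4|pad=0:7 = 0xd580; little→ 80 d5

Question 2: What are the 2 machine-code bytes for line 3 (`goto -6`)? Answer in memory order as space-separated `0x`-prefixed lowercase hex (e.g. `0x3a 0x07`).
line 3 (goto): pack op=0x1:5|imm=-6:11 = 0x0ffa; little→ fa 0f

0xfa 0x0f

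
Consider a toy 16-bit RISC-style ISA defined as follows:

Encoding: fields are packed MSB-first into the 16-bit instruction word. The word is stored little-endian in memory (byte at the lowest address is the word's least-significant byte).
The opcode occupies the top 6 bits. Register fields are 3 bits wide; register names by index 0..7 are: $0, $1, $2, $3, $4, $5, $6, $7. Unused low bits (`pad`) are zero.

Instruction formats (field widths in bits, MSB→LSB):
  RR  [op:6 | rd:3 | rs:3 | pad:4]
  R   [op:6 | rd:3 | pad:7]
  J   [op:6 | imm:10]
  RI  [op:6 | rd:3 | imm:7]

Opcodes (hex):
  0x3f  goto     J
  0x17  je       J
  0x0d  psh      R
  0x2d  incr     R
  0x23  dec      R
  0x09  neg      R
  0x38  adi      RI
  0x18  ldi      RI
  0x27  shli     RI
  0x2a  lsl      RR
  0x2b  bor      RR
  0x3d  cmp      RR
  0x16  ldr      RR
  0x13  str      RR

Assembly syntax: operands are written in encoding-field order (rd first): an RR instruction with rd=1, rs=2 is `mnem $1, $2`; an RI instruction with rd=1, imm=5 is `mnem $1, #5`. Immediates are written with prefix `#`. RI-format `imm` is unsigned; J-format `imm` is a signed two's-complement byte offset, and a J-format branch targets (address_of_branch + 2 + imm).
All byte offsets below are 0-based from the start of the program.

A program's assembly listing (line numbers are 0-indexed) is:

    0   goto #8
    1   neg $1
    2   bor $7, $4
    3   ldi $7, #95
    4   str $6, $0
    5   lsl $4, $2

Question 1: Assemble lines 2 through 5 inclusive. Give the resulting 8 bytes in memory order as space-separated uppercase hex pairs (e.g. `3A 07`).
line 2 (bor): pack op=0x2b:6|rd=7:3|rs=4:3|pad=0:4 = 0xafc0; little→ c0 af
line 3 (ldi): pack op=0x18:6|rd=7:3|imm=95:7 = 0x63df; little→ df 63
line 4 (str): pack op=0x13:6|rd=6:3|rs=0:3|pad=0:4 = 0x4f00; little→ 00 4f
line 5 (lsl): pack op=0x2a:6|rd=4:3|rs=2:3|pad=0:4 = 0xaa20; little→ 20 aa

C0 AF DF 63 00 4F 20 AA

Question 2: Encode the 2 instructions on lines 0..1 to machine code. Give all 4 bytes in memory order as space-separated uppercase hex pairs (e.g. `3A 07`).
08 FC 80 24

line 0 (goto): pack op=0x3f:6|imm=8:10 = 0xfc08; little→ 08 fc
line 1 (neg): pack op=0x9:6|rd=1:3|pad=0:7 = 0x2480; little→ 80 24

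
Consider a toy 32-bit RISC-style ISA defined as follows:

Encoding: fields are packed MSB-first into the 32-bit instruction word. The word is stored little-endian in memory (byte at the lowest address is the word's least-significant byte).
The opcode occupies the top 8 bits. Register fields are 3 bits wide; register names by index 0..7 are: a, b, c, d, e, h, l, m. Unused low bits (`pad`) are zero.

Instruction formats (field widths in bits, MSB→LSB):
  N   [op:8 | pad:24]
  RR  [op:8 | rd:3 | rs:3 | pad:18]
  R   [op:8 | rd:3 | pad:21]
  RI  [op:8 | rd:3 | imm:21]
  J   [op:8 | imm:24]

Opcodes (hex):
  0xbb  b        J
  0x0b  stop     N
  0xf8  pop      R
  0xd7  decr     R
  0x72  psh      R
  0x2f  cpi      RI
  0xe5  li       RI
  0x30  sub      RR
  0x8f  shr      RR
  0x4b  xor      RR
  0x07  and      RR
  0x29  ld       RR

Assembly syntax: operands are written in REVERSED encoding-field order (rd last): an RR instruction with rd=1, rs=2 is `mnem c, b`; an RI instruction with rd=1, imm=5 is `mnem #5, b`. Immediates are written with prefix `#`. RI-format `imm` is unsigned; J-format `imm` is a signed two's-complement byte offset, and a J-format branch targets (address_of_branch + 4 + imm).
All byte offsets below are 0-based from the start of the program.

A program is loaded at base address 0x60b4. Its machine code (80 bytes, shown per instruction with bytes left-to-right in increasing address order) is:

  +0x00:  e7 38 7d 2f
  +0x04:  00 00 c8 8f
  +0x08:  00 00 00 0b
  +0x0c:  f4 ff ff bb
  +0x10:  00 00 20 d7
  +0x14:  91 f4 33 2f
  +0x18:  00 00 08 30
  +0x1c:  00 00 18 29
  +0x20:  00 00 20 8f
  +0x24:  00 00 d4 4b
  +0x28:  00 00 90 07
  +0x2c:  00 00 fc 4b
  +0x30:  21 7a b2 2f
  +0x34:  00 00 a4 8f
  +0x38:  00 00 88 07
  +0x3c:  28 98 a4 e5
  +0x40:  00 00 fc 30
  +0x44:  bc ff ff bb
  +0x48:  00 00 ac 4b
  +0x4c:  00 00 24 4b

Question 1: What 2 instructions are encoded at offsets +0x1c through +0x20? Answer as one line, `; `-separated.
[1c] 00 00 18 29 → 0x29180000
  op=0x29180000>>24=0x29 ⇒ ld (RR)
  [23:21] rd=0 = a
  [20:18] rs=6 = l
[20] 00 00 20 8f → 0x8f200000
  op=0x8f200000>>24=0x8f ⇒ shr (RR)
  [23:21] rd=1 = b
  [20:18] rs=0 = a

ld l, a; shr a, b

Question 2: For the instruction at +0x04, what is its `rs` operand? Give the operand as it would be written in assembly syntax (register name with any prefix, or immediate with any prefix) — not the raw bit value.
c

[04] 00 00 c8 8f → 0x8fc80000
  opcode bits[31:24]=0x8f: shr/RR
  rd@[23:21]=0x6 ⇒ l
  rs@[20:18]=0x2 ⇒ c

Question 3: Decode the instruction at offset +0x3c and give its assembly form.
li #301096, h

+0x3c: 28 98 a4 e5 ⇒ word 0xe5a49828 (little)
  top 8b → 0xe5 → li [RI]
  [23:21] rd=5 = h
  [20:0] imm=301096 = #301096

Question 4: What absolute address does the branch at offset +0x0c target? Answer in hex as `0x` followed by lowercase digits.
+0x0c: f4 ff ff bb ⇒ word 0xbbfffff4 (little)
  top 8b → 0xbb → b [J]
  [23:0] imm=16777204 (s24→-12) = #-12
  target = base 0x60b4 + off 0x0c + 4 + imm -12 = 0x60b8

0x60b8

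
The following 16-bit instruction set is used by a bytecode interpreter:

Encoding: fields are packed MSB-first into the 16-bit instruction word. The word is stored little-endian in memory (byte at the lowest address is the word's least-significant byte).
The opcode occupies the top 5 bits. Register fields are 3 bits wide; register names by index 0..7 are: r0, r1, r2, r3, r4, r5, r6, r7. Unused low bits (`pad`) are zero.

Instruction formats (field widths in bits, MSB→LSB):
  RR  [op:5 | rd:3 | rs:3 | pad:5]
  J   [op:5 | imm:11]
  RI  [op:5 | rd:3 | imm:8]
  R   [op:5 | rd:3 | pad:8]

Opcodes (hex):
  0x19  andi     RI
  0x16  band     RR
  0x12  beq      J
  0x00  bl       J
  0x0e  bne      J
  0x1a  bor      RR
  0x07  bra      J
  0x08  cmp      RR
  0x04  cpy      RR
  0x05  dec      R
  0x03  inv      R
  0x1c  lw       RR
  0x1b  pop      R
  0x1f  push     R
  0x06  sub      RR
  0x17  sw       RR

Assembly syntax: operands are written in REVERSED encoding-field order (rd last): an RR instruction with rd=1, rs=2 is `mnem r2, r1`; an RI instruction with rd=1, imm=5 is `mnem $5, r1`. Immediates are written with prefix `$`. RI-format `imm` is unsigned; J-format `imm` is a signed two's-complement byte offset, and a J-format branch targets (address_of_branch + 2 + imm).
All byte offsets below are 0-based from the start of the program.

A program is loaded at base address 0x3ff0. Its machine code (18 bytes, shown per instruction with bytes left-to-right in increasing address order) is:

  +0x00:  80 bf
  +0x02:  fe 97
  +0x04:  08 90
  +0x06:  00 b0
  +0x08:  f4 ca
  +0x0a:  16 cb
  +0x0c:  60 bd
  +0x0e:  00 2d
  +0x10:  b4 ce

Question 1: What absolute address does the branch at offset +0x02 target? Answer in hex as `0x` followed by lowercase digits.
+0x02: fe 97 ⇒ word 0x97fe (little)
  top 5b → 0x12 → beq [J]
  imm@[10:0]=0x7fe (s11→-2) ⇒ $-2
  target = base 0x3ff0 + off 0x02 + 2 + imm -2 = 0x3ff2

0x3ff2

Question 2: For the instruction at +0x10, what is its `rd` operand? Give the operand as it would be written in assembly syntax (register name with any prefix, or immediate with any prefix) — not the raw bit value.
+0x10: b4 ce ⇒ word 0xceb4 (little)
  opcode bits[15:11]=0x19: andi/RI
  rd: (w>>8)&0x7=0x6 → r6
  imm: (w>>0)&0xff=0xb4 → $180

r6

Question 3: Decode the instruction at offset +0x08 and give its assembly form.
andi $244, r2

off 0x08: read f4 ca as little → 0xcaf4
  opcode bits[15:11]=0x19: andi/RI
  rd: (w>>8)&0x7=0x2 → r2
  imm: (w>>0)&0xff=0xf4 → $244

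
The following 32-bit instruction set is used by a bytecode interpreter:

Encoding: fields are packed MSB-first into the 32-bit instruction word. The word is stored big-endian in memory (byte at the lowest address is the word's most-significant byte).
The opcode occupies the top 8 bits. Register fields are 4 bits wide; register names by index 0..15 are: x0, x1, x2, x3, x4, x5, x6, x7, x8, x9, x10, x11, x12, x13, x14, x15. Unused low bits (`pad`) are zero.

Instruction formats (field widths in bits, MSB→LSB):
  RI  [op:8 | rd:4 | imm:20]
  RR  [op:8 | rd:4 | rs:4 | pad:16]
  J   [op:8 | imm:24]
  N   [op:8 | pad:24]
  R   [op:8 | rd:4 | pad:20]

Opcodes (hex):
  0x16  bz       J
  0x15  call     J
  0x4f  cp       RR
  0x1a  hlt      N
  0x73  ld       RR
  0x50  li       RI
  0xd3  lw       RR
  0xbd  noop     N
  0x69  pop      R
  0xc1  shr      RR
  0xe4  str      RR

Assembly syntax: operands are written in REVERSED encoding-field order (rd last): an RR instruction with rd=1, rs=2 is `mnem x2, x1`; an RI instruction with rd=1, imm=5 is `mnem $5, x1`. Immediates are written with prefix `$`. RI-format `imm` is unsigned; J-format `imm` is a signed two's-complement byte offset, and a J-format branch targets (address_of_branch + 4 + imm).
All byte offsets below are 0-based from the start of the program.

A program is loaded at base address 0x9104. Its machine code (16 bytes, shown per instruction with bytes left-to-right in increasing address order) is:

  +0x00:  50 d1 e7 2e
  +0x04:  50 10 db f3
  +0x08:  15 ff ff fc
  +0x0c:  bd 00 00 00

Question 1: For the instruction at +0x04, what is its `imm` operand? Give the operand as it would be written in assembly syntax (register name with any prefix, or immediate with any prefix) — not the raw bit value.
off 0x04: read 50 10 db f3 as big → 0x5010dbf3
  op=0x5010dbf3>>24=0x50 ⇒ li (RI)
  rd: (w>>20)&0xf=0x1 → x1
  imm: (w>>0)&0xfffff=0xdbf3 → $56307

$56307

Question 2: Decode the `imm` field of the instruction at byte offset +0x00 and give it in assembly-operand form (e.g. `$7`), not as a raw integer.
off 0x00: read 50 d1 e7 2e as big → 0x50d1e72e
  top 8b → 0x50 → li [RI]
  rd@[23:20]=0xd ⇒ x13
  imm@[19:0]=0x1e72e ⇒ $124718

$124718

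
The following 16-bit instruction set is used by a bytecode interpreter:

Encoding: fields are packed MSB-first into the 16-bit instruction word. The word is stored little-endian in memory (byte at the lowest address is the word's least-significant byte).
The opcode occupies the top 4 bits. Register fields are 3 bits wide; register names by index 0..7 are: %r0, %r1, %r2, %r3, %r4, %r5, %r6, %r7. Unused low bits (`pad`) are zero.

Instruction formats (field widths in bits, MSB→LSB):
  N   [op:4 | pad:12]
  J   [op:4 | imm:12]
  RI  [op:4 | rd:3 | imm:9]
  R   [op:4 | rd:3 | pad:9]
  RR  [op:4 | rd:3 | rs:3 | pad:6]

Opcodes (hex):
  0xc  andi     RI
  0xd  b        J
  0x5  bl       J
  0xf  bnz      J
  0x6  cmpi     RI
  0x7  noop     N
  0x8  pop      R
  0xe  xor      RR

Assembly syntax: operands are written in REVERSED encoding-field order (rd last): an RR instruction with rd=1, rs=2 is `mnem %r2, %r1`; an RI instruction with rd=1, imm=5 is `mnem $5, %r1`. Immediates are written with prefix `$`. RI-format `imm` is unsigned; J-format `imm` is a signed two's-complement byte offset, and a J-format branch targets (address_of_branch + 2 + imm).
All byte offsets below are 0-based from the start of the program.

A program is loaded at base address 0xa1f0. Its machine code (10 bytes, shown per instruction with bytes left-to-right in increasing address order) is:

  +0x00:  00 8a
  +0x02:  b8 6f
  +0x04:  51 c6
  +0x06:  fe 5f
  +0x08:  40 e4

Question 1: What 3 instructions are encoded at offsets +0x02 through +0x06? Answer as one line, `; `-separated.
+0x02: b8 6f ⇒ word 0x6fb8 (little)
  op=0x6fb8>>12=0x6 ⇒ cmpi (RI)
  rd@[11:9]=0x7 ⇒ %r7
  imm@[8:0]=0x1b8 ⇒ $440
+0x04: 51 c6 ⇒ word 0xc651 (little)
  op=0xc651>>12=0xc ⇒ andi (RI)
  rd@[11:9]=0x3 ⇒ %r3
  imm@[8:0]=0x51 ⇒ $81
+0x06: fe 5f ⇒ word 0x5ffe (little)
  op=0x5ffe>>12=0x5 ⇒ bl (J)
  imm@[11:0]=0xffe (s12→-2) ⇒ $-2

cmpi $440, %r7; andi $81, %r3; bl $-2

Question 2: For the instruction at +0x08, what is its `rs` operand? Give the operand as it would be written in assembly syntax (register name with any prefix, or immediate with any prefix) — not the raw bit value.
%r1

+0x08: 40 e4 ⇒ word 0xe440 (little)
  op=0xe440>>12=0xe ⇒ xor (RR)
  rd: (w>>9)&0x7=0x2 → %r2
  rs: (w>>6)&0x7=0x1 → %r1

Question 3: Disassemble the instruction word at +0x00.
pop %r5

@+00  little-endian(00 8a) = 0x8a00
  op=0x8a00>>12=0x8 ⇒ pop (R)
  rd: (w>>9)&0x7=0x5 → %r5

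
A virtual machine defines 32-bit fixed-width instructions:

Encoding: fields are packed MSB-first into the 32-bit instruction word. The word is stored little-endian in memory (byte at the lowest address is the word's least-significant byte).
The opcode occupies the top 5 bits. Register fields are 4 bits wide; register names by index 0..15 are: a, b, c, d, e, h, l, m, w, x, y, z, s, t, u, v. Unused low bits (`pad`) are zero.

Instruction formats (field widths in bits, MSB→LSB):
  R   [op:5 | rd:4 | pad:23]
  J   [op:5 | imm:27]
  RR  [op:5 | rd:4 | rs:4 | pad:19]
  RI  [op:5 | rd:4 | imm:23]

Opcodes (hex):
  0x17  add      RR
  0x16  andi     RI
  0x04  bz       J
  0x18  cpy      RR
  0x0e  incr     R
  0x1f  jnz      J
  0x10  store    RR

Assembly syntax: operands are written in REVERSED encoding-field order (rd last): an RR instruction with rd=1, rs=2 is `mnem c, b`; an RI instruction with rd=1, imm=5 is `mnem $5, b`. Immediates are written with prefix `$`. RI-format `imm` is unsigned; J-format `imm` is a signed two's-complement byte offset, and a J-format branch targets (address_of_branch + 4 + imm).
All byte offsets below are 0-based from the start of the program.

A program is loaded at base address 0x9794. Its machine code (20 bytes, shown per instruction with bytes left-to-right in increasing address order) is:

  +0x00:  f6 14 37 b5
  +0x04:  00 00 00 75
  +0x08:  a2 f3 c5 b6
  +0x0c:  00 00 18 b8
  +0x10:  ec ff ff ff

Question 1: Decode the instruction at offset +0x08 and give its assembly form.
+0x08: a2 f3 c5 b6 ⇒ word 0xb6c5f3a2 (little)
  opcode bits[31:27]=0x16: andi/RI
  [26:23] rd=13 = t
  [22:0] imm=4584354 = $4584354

andi $4584354, t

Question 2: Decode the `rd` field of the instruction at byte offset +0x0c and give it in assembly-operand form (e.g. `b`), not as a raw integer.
a

[0c] 00 00 18 b8 → 0xb8180000
  opcode bits[31:27]=0x17: add/RR
  rd@[26:23]=0x0 ⇒ a
  rs@[22:19]=0x3 ⇒ d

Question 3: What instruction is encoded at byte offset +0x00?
+0x00: f6 14 37 b5 ⇒ word 0xb53714f6 (little)
  opcode bits[31:27]=0x16: andi/RI
  [26:23] rd=10 = y
  [22:0] imm=3609846 = $3609846

andi $3609846, y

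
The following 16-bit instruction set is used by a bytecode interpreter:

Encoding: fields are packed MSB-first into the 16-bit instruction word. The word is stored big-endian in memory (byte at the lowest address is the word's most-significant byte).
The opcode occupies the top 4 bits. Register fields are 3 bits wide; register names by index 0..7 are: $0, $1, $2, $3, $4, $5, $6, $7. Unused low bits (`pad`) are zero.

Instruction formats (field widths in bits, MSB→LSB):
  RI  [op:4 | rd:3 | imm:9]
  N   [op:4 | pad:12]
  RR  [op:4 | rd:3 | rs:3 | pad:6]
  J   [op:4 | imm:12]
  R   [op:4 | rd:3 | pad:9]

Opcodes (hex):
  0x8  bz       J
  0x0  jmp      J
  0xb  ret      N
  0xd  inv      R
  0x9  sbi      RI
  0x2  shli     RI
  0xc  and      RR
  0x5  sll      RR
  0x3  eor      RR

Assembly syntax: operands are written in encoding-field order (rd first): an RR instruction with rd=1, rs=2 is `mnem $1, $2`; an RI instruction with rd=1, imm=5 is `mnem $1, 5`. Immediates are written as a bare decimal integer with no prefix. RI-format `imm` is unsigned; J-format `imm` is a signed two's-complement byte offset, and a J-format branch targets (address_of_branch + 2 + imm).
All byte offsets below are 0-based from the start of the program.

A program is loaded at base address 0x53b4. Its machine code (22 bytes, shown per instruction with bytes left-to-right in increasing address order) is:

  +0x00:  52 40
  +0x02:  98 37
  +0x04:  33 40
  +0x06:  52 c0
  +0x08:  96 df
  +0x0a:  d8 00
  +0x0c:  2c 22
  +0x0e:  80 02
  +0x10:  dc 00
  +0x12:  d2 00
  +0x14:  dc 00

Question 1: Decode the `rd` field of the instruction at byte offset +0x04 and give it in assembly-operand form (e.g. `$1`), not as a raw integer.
+0x04: 33 40 ⇒ word 0x3340 (big)
  opcode bits[15:12]=0x3: eor/RR
  rd: (w>>9)&0x7=0x1 → $1
  rs: (w>>6)&0x7=0x5 → $5

$1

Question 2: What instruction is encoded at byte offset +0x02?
sbi $4, 55

@+02  big-endian(98 37) = 0x9837
  op=0x9837>>12=0x9 ⇒ sbi (RI)
  rd@[11:9]=0x4 ⇒ $4
  imm@[8:0]=0x37 ⇒ 55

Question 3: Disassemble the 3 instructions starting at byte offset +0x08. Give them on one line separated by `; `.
sbi $3, 223; inv $4; shli $6, 34

[08] 96 df → 0x96df
  opcode bits[15:12]=0x9: sbi/RI
  rd: (w>>9)&0x7=0x3 → $3
  imm: (w>>0)&0x1ff=0xdf → 223
[0a] d8 00 → 0xd800
  opcode bits[15:12]=0xd: inv/R
  rd: (w>>9)&0x7=0x4 → $4
[0c] 2c 22 → 0x2c22
  opcode bits[15:12]=0x2: shli/RI
  rd: (w>>9)&0x7=0x6 → $6
  imm: (w>>0)&0x1ff=0x22 → 34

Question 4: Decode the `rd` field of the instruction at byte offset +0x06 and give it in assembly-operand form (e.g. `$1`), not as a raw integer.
[06] 52 c0 → 0x52c0
  op=0x52c0>>12=0x5 ⇒ sll (RR)
  rd: (w>>9)&0x7=0x1 → $1
  rs: (w>>6)&0x7=0x3 → $3

$1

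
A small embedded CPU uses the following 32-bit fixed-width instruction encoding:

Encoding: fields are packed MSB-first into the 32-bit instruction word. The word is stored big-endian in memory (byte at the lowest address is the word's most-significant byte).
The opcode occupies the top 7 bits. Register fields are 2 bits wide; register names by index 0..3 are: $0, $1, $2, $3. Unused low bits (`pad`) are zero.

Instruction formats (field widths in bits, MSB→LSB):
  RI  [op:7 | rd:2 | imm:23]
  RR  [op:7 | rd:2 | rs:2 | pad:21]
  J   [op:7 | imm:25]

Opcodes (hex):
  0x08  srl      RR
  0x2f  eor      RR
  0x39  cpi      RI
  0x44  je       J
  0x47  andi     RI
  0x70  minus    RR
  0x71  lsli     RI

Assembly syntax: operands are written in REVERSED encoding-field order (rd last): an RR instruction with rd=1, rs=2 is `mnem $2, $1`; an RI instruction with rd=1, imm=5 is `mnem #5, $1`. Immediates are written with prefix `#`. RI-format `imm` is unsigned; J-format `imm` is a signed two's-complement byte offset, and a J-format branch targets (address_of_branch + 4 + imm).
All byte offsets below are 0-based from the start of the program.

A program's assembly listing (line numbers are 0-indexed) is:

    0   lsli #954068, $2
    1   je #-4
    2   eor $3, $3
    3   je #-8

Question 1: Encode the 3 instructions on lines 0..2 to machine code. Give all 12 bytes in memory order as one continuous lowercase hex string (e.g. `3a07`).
e30e8ed489fffffc5fe00000

0. lsli fields op=0x71:7|rd=2:2|imm=954068:23 → word e30e8ed4h → e3 0e 8e d4
1. je fields op=0x44:7|imm=-4:25 → word 89fffffch → 89 ff ff fc
2. eor fields op=0x2f:7|rd=3:2|rs=3:2|pad=0:21 → word 5fe00000h → 5f e0 00 00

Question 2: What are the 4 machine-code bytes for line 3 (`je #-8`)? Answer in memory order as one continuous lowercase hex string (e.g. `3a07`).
3. je fields op=0x44:7|imm=-8:25 → word 89fffff8h → 89 ff ff f8

89fffff8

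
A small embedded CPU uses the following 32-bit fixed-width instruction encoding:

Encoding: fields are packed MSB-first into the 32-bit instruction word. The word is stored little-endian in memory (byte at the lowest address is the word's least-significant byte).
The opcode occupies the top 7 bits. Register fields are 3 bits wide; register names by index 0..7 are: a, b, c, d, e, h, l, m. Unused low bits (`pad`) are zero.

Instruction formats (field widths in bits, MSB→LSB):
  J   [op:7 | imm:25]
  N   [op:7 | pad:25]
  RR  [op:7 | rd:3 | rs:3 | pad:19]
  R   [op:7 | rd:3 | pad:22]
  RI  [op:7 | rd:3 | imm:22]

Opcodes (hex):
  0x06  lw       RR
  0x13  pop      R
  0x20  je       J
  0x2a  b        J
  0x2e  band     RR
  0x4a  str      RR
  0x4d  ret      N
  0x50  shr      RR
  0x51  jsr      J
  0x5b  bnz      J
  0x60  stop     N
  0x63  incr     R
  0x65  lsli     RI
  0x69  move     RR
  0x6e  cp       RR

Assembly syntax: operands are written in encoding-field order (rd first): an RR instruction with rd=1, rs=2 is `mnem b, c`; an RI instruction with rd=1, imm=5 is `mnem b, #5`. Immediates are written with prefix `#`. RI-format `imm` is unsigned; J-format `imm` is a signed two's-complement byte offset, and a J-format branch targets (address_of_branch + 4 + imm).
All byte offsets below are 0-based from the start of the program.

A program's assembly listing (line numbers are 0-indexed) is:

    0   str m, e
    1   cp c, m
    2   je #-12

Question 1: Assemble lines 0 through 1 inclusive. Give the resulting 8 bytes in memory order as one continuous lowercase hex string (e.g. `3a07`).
0000e0950000b8dc

line 0 (str): pack op=0x4a:7|rd=7:3|rs=4:3|pad=0:19 = 0x95e00000; little→ 00 00 e0 95
line 1 (cp): pack op=0x6e:7|rd=2:3|rs=7:3|pad=0:19 = 0xdcb80000; little→ 00 00 b8 dc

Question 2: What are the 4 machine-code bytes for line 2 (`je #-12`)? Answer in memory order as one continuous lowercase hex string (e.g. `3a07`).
f4ffff41

2. je fields op=0x20:7|imm=-12:25 → word 41fffff4h → f4 ff ff 41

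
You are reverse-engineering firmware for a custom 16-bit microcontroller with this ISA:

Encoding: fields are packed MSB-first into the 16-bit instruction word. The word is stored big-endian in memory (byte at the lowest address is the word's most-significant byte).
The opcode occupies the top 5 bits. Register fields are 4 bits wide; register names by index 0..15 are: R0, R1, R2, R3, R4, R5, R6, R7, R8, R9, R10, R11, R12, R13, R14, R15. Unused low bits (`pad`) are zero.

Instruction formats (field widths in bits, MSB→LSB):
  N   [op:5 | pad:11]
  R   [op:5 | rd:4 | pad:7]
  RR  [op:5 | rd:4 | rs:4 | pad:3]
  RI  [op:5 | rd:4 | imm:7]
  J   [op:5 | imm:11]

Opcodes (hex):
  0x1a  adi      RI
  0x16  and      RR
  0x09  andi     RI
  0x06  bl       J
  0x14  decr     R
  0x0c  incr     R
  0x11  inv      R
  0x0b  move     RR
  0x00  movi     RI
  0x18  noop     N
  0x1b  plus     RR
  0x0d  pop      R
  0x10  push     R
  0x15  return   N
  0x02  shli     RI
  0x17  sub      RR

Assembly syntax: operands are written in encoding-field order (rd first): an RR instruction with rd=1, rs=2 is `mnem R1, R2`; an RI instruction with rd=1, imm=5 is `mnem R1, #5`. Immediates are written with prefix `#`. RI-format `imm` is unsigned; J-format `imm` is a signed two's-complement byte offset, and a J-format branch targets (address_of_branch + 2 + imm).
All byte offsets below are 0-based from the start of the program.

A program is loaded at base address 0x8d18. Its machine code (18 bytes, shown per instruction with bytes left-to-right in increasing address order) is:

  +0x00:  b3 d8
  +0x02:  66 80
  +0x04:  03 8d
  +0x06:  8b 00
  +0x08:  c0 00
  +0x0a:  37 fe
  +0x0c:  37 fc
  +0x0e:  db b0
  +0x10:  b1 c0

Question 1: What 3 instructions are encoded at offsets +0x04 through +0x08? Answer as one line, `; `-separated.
movi R7, #13; inv R6; noop

off 0x04: read 03 8d as big → 0x038d
  op=0x038d>>11=0x0 ⇒ movi (RI)
  [10:7] rd=7 = R7
  [6:0] imm=13 = #13
off 0x06: read 8b 00 as big → 0x8b00
  op=0x8b00>>11=0x11 ⇒ inv (R)
  [10:7] rd=6 = R6
off 0x08: read c0 00 as big → 0xc000
  op=0xc000>>11=0x18 ⇒ noop (N)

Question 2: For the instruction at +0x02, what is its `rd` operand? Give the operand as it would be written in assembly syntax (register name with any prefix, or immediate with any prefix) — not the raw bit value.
[02] 66 80 → 0x6680
  op=0x6680>>11=0xc ⇒ incr (R)
  rd: (w>>7)&0xf=0xd → R13

R13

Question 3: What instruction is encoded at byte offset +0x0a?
@+0a  big-endian(37 fe) = 0x37fe
  op=0x37fe>>11=0x6 ⇒ bl (J)
  imm@[10:0]=0x7fe (s11→-2) ⇒ #-2

bl #-2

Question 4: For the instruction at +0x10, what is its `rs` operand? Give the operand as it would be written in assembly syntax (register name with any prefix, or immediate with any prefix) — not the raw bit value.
R8

+0x10: b1 c0 ⇒ word 0xb1c0 (big)
  opcode bits[15:11]=0x16: and/RR
  [10:7] rd=3 = R3
  [6:3] rs=8 = R8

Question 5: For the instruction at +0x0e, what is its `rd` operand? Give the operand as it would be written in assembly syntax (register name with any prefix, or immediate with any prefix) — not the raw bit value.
[0e] db b0 → 0xdbb0
  top 5b → 0x1b → plus [RR]
  rd: (w>>7)&0xf=0x7 → R7
  rs: (w>>3)&0xf=0x6 → R6

R7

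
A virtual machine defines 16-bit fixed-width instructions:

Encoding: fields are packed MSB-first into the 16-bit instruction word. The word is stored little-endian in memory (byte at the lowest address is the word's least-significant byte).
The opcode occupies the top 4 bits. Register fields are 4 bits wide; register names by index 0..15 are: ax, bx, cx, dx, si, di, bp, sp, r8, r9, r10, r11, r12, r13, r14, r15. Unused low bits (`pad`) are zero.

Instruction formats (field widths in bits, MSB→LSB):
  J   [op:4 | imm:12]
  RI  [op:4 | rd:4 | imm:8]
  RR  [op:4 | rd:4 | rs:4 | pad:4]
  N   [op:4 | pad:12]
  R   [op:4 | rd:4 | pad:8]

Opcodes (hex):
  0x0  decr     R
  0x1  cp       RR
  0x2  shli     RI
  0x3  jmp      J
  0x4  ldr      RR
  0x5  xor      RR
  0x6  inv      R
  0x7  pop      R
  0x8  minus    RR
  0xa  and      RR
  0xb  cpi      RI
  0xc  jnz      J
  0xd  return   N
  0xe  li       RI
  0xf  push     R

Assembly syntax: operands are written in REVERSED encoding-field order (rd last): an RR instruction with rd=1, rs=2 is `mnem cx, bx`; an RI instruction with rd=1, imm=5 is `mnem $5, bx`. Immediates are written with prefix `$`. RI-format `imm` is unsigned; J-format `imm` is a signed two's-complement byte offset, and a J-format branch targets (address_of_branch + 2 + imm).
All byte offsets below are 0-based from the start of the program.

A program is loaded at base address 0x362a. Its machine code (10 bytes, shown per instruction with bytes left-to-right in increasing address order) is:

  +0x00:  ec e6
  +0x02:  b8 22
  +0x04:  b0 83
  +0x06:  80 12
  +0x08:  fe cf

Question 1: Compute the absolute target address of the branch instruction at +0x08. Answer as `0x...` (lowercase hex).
0x3632

[08] fe cf → 0xcffe
  op=0xcffe>>12=0xc ⇒ jnz (J)
  imm@[11:0]=0xffe (s12→-2) ⇒ $-2
  target = base 0x362a + off 0x08 + 2 + imm -2 = 0x3632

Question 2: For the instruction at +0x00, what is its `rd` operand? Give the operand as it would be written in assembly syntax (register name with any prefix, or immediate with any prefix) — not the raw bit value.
@+00  little-endian(ec e6) = 0xe6ec
  top 4b → 0xe → li [RI]
  [11:8] rd=6 = bp
  [7:0] imm=236 = $236

bp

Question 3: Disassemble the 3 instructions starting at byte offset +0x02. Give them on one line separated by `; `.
shli $184, cx; minus r11, dx; cp r8, cx

off 0x02: read b8 22 as little → 0x22b8
  opcode bits[15:12]=0x2: shli/RI
  rd: (w>>8)&0xf=0x2 → cx
  imm: (w>>0)&0xff=0xb8 → $184
off 0x04: read b0 83 as little → 0x83b0
  opcode bits[15:12]=0x8: minus/RR
  rd: (w>>8)&0xf=0x3 → dx
  rs: (w>>4)&0xf=0xb → r11
off 0x06: read 80 12 as little → 0x1280
  opcode bits[15:12]=0x1: cp/RR
  rd: (w>>8)&0xf=0x2 → cx
  rs: (w>>4)&0xf=0x8 → r8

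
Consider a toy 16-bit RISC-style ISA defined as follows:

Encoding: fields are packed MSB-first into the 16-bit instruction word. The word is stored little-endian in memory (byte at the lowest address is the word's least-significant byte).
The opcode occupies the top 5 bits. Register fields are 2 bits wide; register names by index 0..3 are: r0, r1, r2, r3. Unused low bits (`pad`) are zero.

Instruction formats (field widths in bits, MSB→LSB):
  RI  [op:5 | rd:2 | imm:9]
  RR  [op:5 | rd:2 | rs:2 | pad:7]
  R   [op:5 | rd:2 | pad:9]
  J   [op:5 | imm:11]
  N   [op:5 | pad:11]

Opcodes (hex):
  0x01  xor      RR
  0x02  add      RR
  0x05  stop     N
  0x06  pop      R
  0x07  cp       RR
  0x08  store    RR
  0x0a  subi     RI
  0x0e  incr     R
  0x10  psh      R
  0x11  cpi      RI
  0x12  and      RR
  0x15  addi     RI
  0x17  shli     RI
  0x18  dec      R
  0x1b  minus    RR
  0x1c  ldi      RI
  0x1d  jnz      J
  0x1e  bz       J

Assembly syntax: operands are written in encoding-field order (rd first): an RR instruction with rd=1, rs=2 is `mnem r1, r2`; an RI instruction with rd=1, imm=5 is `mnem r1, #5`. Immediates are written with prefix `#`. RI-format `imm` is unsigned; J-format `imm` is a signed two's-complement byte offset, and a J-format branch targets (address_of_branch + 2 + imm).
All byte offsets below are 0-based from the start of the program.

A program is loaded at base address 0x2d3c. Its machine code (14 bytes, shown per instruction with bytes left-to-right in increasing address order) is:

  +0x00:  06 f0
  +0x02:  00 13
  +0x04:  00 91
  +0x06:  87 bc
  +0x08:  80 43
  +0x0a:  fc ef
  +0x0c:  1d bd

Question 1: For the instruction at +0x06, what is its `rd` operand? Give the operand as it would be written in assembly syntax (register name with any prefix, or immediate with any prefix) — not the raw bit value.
[06] 87 bc → 0xbc87
  opcode bits[15:11]=0x17: shli/RI
  rd: (w>>9)&0x3=0x2 → r2
  imm: (w>>0)&0x1ff=0x87 → #135

r2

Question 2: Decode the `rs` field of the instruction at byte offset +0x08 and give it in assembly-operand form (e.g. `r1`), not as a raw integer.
r3

@+08  little-endian(80 43) = 0x4380
  top 5b → 0x8 → store [RR]
  rd: (w>>9)&0x3=0x1 → r1
  rs: (w>>7)&0x3=0x3 → r3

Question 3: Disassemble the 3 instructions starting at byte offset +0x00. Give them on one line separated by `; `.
bz #6; add r1, r2; and r0, r2

+0x00: 06 f0 ⇒ word 0xf006 (little)
  opcode bits[15:11]=0x1e: bz/J
  imm@[10:0]=0x6 ⇒ #6
+0x02: 00 13 ⇒ word 0x1300 (little)
  opcode bits[15:11]=0x2: add/RR
  rd@[10:9]=0x1 ⇒ r1
  rs@[8:7]=0x2 ⇒ r2
+0x04: 00 91 ⇒ word 0x9100 (little)
  opcode bits[15:11]=0x12: and/RR
  rd@[10:9]=0x0 ⇒ r0
  rs@[8:7]=0x2 ⇒ r2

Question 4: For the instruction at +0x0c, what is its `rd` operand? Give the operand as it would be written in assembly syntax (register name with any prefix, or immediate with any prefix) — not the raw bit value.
off 0x0c: read 1d bd as little → 0xbd1d
  top 5b → 0x17 → shli [RI]
  rd: (w>>9)&0x3=0x2 → r2
  imm: (w>>0)&0x1ff=0x11d → #285

r2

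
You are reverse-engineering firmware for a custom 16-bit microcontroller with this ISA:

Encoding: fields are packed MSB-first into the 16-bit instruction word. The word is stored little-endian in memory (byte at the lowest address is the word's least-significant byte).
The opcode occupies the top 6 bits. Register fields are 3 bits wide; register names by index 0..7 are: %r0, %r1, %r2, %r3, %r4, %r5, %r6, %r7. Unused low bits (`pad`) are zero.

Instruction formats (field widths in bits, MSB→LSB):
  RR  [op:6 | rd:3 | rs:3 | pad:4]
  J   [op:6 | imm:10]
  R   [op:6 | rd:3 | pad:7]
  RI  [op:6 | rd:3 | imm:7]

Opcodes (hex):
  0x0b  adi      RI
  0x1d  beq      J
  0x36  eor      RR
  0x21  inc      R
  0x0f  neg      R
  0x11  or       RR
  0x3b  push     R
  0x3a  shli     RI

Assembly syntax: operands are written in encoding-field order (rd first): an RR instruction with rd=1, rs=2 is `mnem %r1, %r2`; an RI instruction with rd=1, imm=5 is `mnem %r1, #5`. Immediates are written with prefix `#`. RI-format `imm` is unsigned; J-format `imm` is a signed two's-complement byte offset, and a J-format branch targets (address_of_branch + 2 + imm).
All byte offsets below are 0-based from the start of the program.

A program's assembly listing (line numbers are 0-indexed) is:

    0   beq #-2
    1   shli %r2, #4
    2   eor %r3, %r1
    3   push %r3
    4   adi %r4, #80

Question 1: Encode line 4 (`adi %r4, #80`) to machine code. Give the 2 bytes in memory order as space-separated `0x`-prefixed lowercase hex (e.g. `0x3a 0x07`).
0x50 0x2e

L4: adi op=0xb:6|rd=4:3|imm=80:7 ⇒ 0x2e50 ⇒ little 50 2e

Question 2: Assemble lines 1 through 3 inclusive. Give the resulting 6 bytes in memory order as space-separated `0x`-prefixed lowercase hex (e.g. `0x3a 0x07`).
0x04 0xe9 0x90 0xd9 0x80 0xed

L1: shli op=0x3a:6|rd=2:3|imm=4:7 ⇒ 0xe904 ⇒ little 04 e9
L2: eor op=0x36:6|rd=3:3|rs=1:3|pad=0:4 ⇒ 0xd990 ⇒ little 90 d9
L3: push op=0x3b:6|rd=3:3|pad=0:7 ⇒ 0xed80 ⇒ little 80 ed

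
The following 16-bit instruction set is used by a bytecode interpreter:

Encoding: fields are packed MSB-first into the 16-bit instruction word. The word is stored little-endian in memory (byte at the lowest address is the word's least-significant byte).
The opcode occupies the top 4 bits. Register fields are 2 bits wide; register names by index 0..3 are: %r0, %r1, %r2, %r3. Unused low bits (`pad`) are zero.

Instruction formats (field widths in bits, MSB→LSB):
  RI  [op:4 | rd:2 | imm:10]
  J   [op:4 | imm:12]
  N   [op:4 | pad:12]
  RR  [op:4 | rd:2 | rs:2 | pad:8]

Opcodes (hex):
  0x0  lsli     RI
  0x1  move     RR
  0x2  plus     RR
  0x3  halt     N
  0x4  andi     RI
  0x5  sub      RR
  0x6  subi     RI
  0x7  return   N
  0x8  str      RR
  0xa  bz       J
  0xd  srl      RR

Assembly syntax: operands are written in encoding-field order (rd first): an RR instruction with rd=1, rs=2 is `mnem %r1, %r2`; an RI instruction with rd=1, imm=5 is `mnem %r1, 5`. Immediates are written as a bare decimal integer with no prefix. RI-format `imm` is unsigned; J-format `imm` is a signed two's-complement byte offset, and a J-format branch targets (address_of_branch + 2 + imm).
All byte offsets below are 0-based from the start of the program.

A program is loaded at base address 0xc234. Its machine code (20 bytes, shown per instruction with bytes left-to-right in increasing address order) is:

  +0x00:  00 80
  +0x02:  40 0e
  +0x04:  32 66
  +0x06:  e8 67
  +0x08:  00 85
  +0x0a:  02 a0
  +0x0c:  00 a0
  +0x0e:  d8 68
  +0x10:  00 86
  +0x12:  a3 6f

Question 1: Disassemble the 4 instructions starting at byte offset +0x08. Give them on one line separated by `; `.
str %r1, %r1; bz 2; bz 0; subi %r2, 216

+0x08: 00 85 ⇒ word 0x8500 (little)
  opcode bits[15:12]=0x8: str/RR
  [11:10] rd=1 = %r1
  [9:8] rs=1 = %r1
+0x0a: 02 a0 ⇒ word 0xa002 (little)
  opcode bits[15:12]=0xa: bz/J
  [11:0] imm=2 = 2
+0x0c: 00 a0 ⇒ word 0xa000 (little)
  opcode bits[15:12]=0xa: bz/J
  [11:0] imm=0 = 0
+0x0e: d8 68 ⇒ word 0x68d8 (little)
  opcode bits[15:12]=0x6: subi/RI
  [11:10] rd=2 = %r2
  [9:0] imm=216 = 216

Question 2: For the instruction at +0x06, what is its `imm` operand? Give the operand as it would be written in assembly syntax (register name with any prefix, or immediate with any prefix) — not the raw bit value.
1000

+0x06: e8 67 ⇒ word 0x67e8 (little)
  top 4b → 0x6 → subi [RI]
  [11:10] rd=1 = %r1
  [9:0] imm=1000 = 1000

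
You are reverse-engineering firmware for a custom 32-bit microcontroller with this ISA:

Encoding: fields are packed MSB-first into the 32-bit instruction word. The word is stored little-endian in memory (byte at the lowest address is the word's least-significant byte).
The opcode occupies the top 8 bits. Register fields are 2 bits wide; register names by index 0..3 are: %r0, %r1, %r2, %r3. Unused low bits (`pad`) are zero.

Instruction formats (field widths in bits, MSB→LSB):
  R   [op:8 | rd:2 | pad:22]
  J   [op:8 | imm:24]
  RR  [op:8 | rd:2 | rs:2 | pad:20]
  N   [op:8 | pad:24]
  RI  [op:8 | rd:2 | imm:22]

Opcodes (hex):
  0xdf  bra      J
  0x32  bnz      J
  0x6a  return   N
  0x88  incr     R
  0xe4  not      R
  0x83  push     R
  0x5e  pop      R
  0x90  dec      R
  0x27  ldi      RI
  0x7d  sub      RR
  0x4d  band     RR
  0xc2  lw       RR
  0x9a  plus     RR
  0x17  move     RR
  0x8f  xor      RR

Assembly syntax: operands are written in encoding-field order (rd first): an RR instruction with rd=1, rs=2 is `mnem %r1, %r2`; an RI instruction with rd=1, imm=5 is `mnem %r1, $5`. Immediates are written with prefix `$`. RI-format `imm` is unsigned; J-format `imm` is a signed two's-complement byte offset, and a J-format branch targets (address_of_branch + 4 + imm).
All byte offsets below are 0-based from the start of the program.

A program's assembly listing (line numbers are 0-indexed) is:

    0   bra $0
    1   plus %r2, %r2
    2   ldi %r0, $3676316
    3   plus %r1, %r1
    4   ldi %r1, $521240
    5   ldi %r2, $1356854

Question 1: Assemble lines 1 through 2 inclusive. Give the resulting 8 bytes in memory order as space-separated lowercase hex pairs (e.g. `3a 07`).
00 00 a0 9a 9c 18 38 27

1. plus fields op=0x9a:8|rd=2:2|rs=2:2|pad=0:20 → word 9aa00000h → 00 00 a0 9a
2. ldi fields op=0x27:8|rd=0:2|imm=3676316:22 → word 2738189ch → 9c 18 38 27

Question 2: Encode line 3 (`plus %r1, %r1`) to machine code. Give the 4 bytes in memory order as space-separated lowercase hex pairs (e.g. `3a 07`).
00 00 50 9a

line 3 (plus): pack op=0x9a:8|rd=1:2|rs=1:2|pad=0:20 = 0x9a500000; little→ 00 00 50 9a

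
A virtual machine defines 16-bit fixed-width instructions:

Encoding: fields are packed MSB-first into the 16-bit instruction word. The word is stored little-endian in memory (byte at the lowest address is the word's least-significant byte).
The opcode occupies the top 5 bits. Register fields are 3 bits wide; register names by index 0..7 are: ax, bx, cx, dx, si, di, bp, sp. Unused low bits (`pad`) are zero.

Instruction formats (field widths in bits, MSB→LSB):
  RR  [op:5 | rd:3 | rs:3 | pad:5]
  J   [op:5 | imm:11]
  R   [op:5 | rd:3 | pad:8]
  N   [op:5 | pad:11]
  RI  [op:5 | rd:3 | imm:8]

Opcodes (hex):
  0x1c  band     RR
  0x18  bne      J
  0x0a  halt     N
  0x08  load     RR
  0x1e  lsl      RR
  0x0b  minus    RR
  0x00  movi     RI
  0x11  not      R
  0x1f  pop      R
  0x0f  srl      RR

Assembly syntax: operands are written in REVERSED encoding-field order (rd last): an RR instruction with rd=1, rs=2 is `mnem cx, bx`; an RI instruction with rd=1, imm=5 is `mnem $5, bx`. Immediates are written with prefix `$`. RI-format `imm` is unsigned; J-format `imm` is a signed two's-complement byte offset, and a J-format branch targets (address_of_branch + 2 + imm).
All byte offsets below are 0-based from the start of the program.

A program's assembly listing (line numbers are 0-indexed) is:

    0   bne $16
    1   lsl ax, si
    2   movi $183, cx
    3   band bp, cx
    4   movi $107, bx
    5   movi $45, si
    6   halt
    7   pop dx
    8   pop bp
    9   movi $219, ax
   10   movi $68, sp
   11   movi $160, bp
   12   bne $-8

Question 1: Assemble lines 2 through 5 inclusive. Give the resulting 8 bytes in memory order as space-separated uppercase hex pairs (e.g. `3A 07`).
2. movi fields op=0x0:5|rd=2:3|imm=183:8 → word 02b7h → b7 02
3. band fields op=0x1c:5|rd=2:3|rs=6:3|pad=0:5 → word e2c0h → c0 e2
4. movi fields op=0x0:5|rd=1:3|imm=107:8 → word 016bh → 6b 01
5. movi fields op=0x0:5|rd=4:3|imm=45:8 → word 042dh → 2d 04

B7 02 C0 E2 6B 01 2D 04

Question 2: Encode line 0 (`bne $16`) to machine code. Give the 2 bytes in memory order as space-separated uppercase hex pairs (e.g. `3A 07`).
10 C0

L0: bne op=0x18:5|imm=16:11 ⇒ 0xc010 ⇒ little 10 c0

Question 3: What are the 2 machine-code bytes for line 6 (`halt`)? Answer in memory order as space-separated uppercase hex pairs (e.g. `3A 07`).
L6: halt op=0xa:5|pad=0:11 ⇒ 0x5000 ⇒ little 00 50

00 50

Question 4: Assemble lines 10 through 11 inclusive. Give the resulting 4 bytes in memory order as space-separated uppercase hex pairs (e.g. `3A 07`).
44 07 A0 06

L10: movi op=0x0:5|rd=7:3|imm=68:8 ⇒ 0x0744 ⇒ little 44 07
L11: movi op=0x0:5|rd=6:3|imm=160:8 ⇒ 0x06a0 ⇒ little a0 06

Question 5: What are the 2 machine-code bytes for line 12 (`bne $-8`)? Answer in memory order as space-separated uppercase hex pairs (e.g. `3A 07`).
F8 C7

line 12 (bne): pack op=0x18:5|imm=-8:11 = 0xc7f8; little→ f8 c7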